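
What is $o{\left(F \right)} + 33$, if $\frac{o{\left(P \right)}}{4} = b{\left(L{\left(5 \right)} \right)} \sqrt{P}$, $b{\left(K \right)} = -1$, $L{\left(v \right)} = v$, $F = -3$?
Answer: $33 - 4 i \sqrt{3} \approx 33.0 - 6.9282 i$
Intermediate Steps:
$o{\left(P \right)} = - 4 \sqrt{P}$ ($o{\left(P \right)} = 4 \left(- \sqrt{P}\right) = - 4 \sqrt{P}$)
$o{\left(F \right)} + 33 = - 4 \sqrt{-3} + 33 = - 4 i \sqrt{3} + 33 = 33 - 4 i \sqrt{3}$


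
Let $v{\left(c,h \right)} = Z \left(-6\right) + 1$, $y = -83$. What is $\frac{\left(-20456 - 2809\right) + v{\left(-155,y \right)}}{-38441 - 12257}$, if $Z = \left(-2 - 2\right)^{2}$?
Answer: $\frac{11680}{25349} \approx 0.46077$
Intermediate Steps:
$Z = 16$ ($Z = \left(-4\right)^{2} = 16$)
$v{\left(c,h \right)} = -95$ ($v{\left(c,h \right)} = 16 \left(-6\right) + 1 = -96 + 1 = -95$)
$\frac{\left(-20456 - 2809\right) + v{\left(-155,y \right)}}{-38441 - 12257} = \frac{\left(-20456 - 2809\right) - 95}{-38441 - 12257} = \frac{-23265 - 95}{-50698} = \left(-23360\right) \left(- \frac{1}{50698}\right) = \frac{11680}{25349}$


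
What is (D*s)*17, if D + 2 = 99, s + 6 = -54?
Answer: -98940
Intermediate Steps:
s = -60 (s = -6 - 54 = -60)
D = 97 (D = -2 + 99 = 97)
(D*s)*17 = (97*(-60))*17 = -5820*17 = -98940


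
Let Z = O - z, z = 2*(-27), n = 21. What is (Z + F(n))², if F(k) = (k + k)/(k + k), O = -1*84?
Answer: 841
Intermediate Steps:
O = -84
z = -54
F(k) = 1 (F(k) = (2*k)/((2*k)) = (2*k)*(1/(2*k)) = 1)
Z = -30 (Z = -84 - 1*(-54) = -84 + 54 = -30)
(Z + F(n))² = (-30 + 1)² = (-29)² = 841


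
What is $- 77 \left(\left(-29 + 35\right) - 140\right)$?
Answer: $10318$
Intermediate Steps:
$- 77 \left(\left(-29 + 35\right) - 140\right) = - 77 \left(6 - 140\right) = - 77 \left(-134\right) = \left(-1\right) \left(-10318\right) = 10318$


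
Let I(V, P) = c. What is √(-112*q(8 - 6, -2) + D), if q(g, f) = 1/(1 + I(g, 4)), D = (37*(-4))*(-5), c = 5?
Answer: 2*√1623/3 ≈ 26.858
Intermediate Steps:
I(V, P) = 5
D = 740 (D = -148*(-5) = 740)
q(g, f) = ⅙ (q(g, f) = 1/(1 + 5) = 1/6 = ⅙)
√(-112*q(8 - 6, -2) + D) = √(-112*⅙ + 740) = √(-56/3 + 740) = √(2164/3) = 2*√1623/3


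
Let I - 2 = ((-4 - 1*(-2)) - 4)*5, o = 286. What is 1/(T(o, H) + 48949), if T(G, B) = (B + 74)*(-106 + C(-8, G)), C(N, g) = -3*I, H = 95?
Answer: 1/45231 ≈ 2.2109e-5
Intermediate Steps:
I = -28 (I = 2 + ((-4 - 1*(-2)) - 4)*5 = 2 + ((-4 + 2) - 4)*5 = 2 + (-2 - 4)*5 = 2 - 6*5 = 2 - 30 = -28)
C(N, g) = 84 (C(N, g) = -3*(-28) = 84)
T(G, B) = -1628 - 22*B (T(G, B) = (B + 74)*(-106 + 84) = (74 + B)*(-22) = -1628 - 22*B)
1/(T(o, H) + 48949) = 1/((-1628 - 22*95) + 48949) = 1/((-1628 - 2090) + 48949) = 1/(-3718 + 48949) = 1/45231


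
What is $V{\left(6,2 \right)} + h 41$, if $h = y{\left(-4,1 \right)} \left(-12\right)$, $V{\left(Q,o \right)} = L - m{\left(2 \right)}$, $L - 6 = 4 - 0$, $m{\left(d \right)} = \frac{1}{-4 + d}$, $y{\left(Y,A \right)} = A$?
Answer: $- \frac{963}{2} \approx -481.5$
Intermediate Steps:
$L = 10$ ($L = 6 + \left(4 - 0\right) = 6 + \left(4 + 0\right) = 6 + 4 = 10$)
$V{\left(Q,o \right)} = \frac{21}{2}$ ($V{\left(Q,o \right)} = 10 - \frac{1}{-4 + 2} = 10 - \frac{1}{-2} = 10 - - \frac{1}{2} = 10 + \frac{1}{2} = \frac{21}{2}$)
$h = -12$ ($h = 1 \left(-12\right) = -12$)
$V{\left(6,2 \right)} + h 41 = \frac{21}{2} - 492 = - \frac{963}{2}$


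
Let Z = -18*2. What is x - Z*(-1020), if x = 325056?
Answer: 288336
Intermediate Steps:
Z = -36
x - Z*(-1020) = 325056 - (-36)*(-1020) = 325056 - 1*36720 = 325056 - 36720 = 288336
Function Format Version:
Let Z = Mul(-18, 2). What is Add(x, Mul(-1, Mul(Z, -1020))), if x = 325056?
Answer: 288336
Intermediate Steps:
Z = -36
Add(x, Mul(-1, Mul(Z, -1020))) = Add(325056, Mul(-1, Mul(-36, -1020))) = Add(325056, Mul(-1, 36720)) = Add(325056, -36720) = 288336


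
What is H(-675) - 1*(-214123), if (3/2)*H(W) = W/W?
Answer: 642371/3 ≈ 2.1412e+5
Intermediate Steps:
H(W) = 2/3 (H(W) = 2*(W/W)/3 = (2/3)*1 = 2/3)
H(-675) - 1*(-214123) = 2/3 - 1*(-214123) = 2/3 + 214123 = 642371/3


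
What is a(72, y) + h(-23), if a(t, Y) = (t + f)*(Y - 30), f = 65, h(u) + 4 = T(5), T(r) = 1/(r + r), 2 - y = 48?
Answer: -104159/10 ≈ -10416.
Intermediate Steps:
y = -46 (y = 2 - 1*48 = 2 - 48 = -46)
T(r) = 1/(2*r)
h(u) = -39/10 (h(u) = -4 + (1/2)/5 = -4 + (1/2)*(1/5) = -4 + 1/10 = -39/10)
a(t, Y) = (-30 + Y)*(65 + t) (a(t, Y) = (t + 65)*(Y - 30) = (65 + t)*(-30 + Y) = (-30 + Y)*(65 + t))
a(72, y) + h(-23) = (-1950 - 30*72 + 65*(-46) - 46*72) - 39/10 = (-1950 - 2160 - 2990 - 3312) - 39/10 = -10412 - 39/10 = -104159/10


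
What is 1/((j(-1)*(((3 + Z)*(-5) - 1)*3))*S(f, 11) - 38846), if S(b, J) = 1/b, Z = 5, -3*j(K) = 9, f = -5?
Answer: -5/194599 ≈ -2.5694e-5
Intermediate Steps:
j(K) = -3 (j(K) = -⅓*9 = -3)
1/((j(-1)*(((3 + Z)*(-5) - 1)*3))*S(f, 11) - 38846) = 1/(-3*((3 + 5)*(-5) - 1)*3/(-5) - 38846) = 1/(-3*(8*(-5) - 1)*3*(-⅕) - 38846) = 1/(-3*(-40 - 1)*3*(-⅕) - 38846) = 1/(-(-123)*3*(-⅕) - 38846) = 1/(-3*(-123)*(-⅕) - 38846) = 1/(369*(-⅕) - 38846) = 1/(-369/5 - 38846) = 1/(-194599/5) = -5/194599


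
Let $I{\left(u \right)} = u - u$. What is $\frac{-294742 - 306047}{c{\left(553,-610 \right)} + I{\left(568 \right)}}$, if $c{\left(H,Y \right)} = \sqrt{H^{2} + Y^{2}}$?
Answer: $- \frac{600789 \sqrt{677909}}{677909} \approx -729.69$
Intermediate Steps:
$I{\left(u \right)} = 0$
$\frac{-294742 - 306047}{c{\left(553,-610 \right)} + I{\left(568 \right)}} = \frac{-294742 - 306047}{\sqrt{553^{2} + \left(-610\right)^{2}} + 0} = - \frac{600789}{\sqrt{305809 + 372100} + 0} = - \frac{600789}{\sqrt{677909} + 0} = - \frac{600789}{\sqrt{677909}} = - 600789 \frac{\sqrt{677909}}{677909} = - \frac{600789 \sqrt{677909}}{677909}$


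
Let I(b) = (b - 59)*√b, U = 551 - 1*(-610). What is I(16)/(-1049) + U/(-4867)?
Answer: -380765/5105483 ≈ -0.074580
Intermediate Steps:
U = 1161 (U = 551 + 610 = 1161)
I(b) = √b*(-59 + b) (I(b) = (-59 + b)*√b = √b*(-59 + b))
I(16)/(-1049) + U/(-4867) = (√16*(-59 + 16))/(-1049) + 1161/(-4867) = (4*(-43))*(-1/1049) + 1161*(-1/4867) = -172*(-1/1049) - 1161/4867 = 172/1049 - 1161/4867 = -380765/5105483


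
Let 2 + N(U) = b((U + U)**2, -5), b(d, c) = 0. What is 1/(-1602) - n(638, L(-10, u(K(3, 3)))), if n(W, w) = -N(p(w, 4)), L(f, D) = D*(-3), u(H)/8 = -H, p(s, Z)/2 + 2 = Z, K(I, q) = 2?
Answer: -3205/1602 ≈ -2.0006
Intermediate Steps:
p(s, Z) = -4 + 2*Z
N(U) = -2 (N(U) = -2 + 0 = -2)
u(H) = -8*H (u(H) = 8*(-H) = -8*H)
L(f, D) = -3*D
n(W, w) = 2 (n(W, w) = -1*(-2) = 2)
1/(-1602) - n(638, L(-10, u(K(3, 3)))) = 1/(-1602) - 1*2 = -1/1602 - 2 = -3205/1602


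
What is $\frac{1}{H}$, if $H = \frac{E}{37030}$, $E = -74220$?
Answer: $- \frac{3703}{7422} \approx -0.49892$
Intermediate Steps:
$H = - \frac{7422}{3703}$ ($H = - \frac{74220}{37030} = \left(-74220\right) \frac{1}{37030} = - \frac{7422}{3703} \approx -2.0043$)
$\frac{1}{H} = \frac{1}{- \frac{7422}{3703}} = - \frac{3703}{7422}$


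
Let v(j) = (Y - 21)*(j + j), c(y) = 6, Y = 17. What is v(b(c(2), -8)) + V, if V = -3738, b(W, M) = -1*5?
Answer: -3698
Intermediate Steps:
b(W, M) = -5
v(j) = -8*j (v(j) = (17 - 21)*(j + j) = -8*j)
v(b(c(2), -8)) + V = -8*(-5) - 3738 = 40 - 3738 = -3698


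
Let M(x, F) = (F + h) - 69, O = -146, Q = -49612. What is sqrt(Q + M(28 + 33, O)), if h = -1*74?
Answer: I*sqrt(49901) ≈ 223.39*I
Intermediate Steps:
h = -74
M(x, F) = -143 + F (M(x, F) = (F - 74) - 69 = (-74 + F) - 69 = -143 + F)
sqrt(Q + M(28 + 33, O)) = sqrt(-49612 + (-143 - 146)) = sqrt(-49612 - 289) = sqrt(-49901) = I*sqrt(49901)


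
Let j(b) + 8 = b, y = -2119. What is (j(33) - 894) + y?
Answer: -2988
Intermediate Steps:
j(b) = -8 + b
(j(33) - 894) + y = ((-8 + 33) - 894) - 2119 = (25 - 894) - 2119 = -869 - 2119 = -2988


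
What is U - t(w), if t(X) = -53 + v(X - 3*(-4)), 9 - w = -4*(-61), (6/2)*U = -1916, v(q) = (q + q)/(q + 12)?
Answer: -372065/633 ≈ -587.78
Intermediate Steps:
v(q) = 2*q/(12 + q) (v(q) = (2*q)/(12 + q) = 2*q/(12 + q))
U = -1916/3 (U = (1/3)*(-1916) = -1916/3 ≈ -638.67)
w = -235 (w = 9 - (-4)*(-61) = 9 - 1*244 = 9 - 244 = -235)
t(X) = -53 + 2*(12 + X)/(24 + X) (t(X) = -53 + 2*(X - 3*(-4))/(12 + (X - 3*(-4))) = -53 + 2*(X + 12)/(12 + (X + 12)) = -53 + 2*(12 + X)/(12 + (12 + X)) = -53 + 2*(12 + X)/(24 + X))
U - t(w) = -1916/3 - 3*(-416 - 17*(-235))/(24 - 235) = -1916/3 - 3*(-416 + 3995)/(-211) = -1916/3 - 3*(-1)*3579/211 = -1916/3 - 1*(-10737/211) = -1916/3 + 10737/211 = -372065/633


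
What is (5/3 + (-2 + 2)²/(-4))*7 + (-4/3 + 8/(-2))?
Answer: 19/3 ≈ 6.3333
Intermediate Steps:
(5/3 + (-2 + 2)²/(-4))*7 + (-4/3 + 8/(-2)) = (5*(⅓) + 0²*(-¼))*7 + (-4*⅓ + 8*(-½)) = (5/3 + 0*(-¼))*7 + (-4/3 - 4) = (5/3 + 0)*7 - 16/3 = (5/3)*7 - 16/3 = 35/3 - 16/3 = 19/3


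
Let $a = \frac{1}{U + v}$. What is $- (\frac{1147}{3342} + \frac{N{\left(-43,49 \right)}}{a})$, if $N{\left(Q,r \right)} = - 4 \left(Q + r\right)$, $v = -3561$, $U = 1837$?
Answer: $- \frac{138279739}{3342} \approx -41376.0$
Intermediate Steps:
$a = - \frac{1}{1724}$ ($a = \frac{1}{1837 - 3561} = \frac{1}{-1724} = - \frac{1}{1724} \approx -0.00058005$)
$N{\left(Q,r \right)} = - 4 Q - 4 r$
$- (\frac{1147}{3342} + \frac{N{\left(-43,49 \right)}}{a}) = - (\frac{1147}{3342} + \frac{\left(-4\right) \left(-43\right) - 196}{- \frac{1}{1724}}) = - (1147 \cdot \frac{1}{3342} + \left(172 - 196\right) \left(-1724\right)) = - (\frac{1147}{3342} - -41376) = - (\frac{1147}{3342} + 41376) = \left(-1\right) \frac{138279739}{3342} = - \frac{138279739}{3342}$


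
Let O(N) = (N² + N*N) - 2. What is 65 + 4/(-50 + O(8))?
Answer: 1236/19 ≈ 65.053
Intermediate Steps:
O(N) = -2 + 2*N² (O(N) = (N² + N²) - 2 = 2*N² - 2 = -2 + 2*N²)
65 + 4/(-50 + O(8)) = 65 + 4/(-50 + (-2 + 2*8²)) = 65 + 4/(-50 + (-2 + 2*64)) = 65 + 4/(-50 + (-2 + 128)) = 65 + 4/(-50 + 126) = 65 + 4/76 = 65 + (1/76)*4 = 65 + 1/19 = 1236/19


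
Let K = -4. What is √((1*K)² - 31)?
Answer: I*√15 ≈ 3.873*I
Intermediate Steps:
√((1*K)² - 31) = √((1*(-4))² - 31) = √((-4)² - 31) = √(16 - 31) = √(-15) = I*√15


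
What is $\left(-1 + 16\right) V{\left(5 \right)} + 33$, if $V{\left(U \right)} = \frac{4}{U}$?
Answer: $45$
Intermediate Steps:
$\left(-1 + 16\right) V{\left(5 \right)} + 33 = \left(-1 + 16\right) \frac{4}{5} + 33 = 15 \cdot 4 \cdot \frac{1}{5} + 33 = 15 \cdot \frac{4}{5} + 33 = 12 + 33 = 45$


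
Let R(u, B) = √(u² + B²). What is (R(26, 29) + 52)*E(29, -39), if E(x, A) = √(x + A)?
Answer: I*√10*(52 + √1517) ≈ 287.6*I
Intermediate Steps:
R(u, B) = √(B² + u²)
E(x, A) = √(A + x)
(R(26, 29) + 52)*E(29, -39) = (√(29² + 26²) + 52)*√(-39 + 29) = (√(841 + 676) + 52)*√(-10) = (√1517 + 52)*(I*√10) = (52 + √1517)*(I*√10) = I*√10*(52 + √1517)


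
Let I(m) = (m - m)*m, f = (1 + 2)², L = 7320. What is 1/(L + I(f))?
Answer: 1/7320 ≈ 0.00013661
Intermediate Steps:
f = 9 (f = 3² = 9)
I(m) = 0 (I(m) = 0*m = 0)
1/(L + I(f)) = 1/(7320 + 0) = 1/7320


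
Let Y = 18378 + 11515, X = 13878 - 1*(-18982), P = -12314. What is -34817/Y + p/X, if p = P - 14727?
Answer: -1952423233/982283980 ≈ -1.9876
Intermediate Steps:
p = -27041 (p = -12314 - 14727 = -27041)
X = 32860 (X = 13878 + 18982 = 32860)
Y = 29893
-34817/Y + p/X = -34817/29893 - 27041/32860 = -1952423233/982283980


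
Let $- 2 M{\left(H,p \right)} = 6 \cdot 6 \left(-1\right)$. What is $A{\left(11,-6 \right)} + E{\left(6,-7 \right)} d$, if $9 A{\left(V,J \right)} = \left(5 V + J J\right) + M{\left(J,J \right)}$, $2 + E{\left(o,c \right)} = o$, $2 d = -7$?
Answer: $- \frac{17}{9} \approx -1.8889$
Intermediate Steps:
$d = - \frac{7}{2}$ ($d = \frac{1}{2} \left(-7\right) = - \frac{7}{2} \approx -3.5$)
$E{\left(o,c \right)} = -2 + o$
$M{\left(H,p \right)} = 18$ ($M{\left(H,p \right)} = - \frac{6 \cdot 6 \left(-1\right)}{2} = - \frac{36 \left(-1\right)}{2} = \left(- \frac{1}{2}\right) \left(-36\right) = 18$)
$A{\left(V,J \right)} = 2 + \frac{J^{2}}{9} + \frac{5 V}{9}$ ($A{\left(V,J \right)} = \frac{\left(5 V + J J\right) + 18}{9} = \frac{\left(5 V + J^{2}\right) + 18}{9} = \frac{\left(J^{2} + 5 V\right) + 18}{9} = \frac{18 + J^{2} + 5 V}{9} = 2 + \frac{J^{2}}{9} + \frac{5 V}{9}$)
$A{\left(11,-6 \right)} + E{\left(6,-7 \right)} d = \left(2 + \frac{\left(-6\right)^{2}}{9} + \frac{5}{9} \cdot 11\right) + \left(-2 + 6\right) \left(- \frac{7}{2}\right) = \left(2 + \frac{1}{9} \cdot 36 + \frac{55}{9}\right) + 4 \left(- \frac{7}{2}\right) = \left(2 + 4 + \frac{55}{9}\right) - 14 = \frac{109}{9} - 14 = - \frac{17}{9}$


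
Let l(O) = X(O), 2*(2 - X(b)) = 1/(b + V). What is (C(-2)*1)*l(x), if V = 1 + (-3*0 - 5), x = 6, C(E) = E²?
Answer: 7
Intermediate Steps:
V = -4 (V = 1 + (0 - 5) = 1 - 5 = -4)
X(b) = 2 - 1/(2*(-4 + b)) (X(b) = 2 - 1/(2*(b - 4)) = 2 - 1/(2*(-4 + b)))
l(O) = (-17 + 4*O)/(2*(-4 + O))
(C(-2)*1)*l(x) = ((-2)²*1)*((-17 + 4*6)/(2*(-4 + 6))) = (4*1)*((½)*(-17 + 24)/2) = 4*((½)*(½)*7) = 4*(7/4) = 7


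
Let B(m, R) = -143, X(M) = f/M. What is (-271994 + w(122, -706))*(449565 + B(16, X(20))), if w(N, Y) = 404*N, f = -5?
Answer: -100088975932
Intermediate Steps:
X(M) = -5/M
(-271994 + w(122, -706))*(449565 + B(16, X(20))) = (-271994 + 404*122)*(449565 - 143) = (-271994 + 49288)*449422 = -222706*449422 = -100088975932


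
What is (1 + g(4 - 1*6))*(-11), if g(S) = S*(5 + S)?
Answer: 55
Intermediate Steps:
(1 + g(4 - 1*6))*(-11) = (1 + (4 - 1*6)*(5 + (4 - 1*6)))*(-11) = (1 + (4 - 6)*(5 + (4 - 6)))*(-11) = (1 - 2*(5 - 2))*(-11) = (1 - 2*3)*(-11) = (1 - 6)*(-11) = -5*(-11) = 55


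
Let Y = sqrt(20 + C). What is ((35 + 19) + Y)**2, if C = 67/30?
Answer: (1620 + sqrt(20010))**2/900 ≈ 3447.5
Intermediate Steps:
C = 67/30 (C = 67*(1/30) = 67/30 ≈ 2.2333)
Y = sqrt(20010)/30 (Y = sqrt(20 + 67/30) = sqrt(667/30) = sqrt(20010)/30 ≈ 4.7152)
((35 + 19) + Y)**2 = ((35 + 19) + sqrt(20010)/30)**2 = (54 + sqrt(20010)/30)**2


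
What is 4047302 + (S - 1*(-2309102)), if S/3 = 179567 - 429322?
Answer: 5607139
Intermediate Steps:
S = -749265 (S = 3*(179567 - 429322) = 3*(-249755) = -749265)
4047302 + (S - 1*(-2309102)) = 4047302 + (-749265 - 1*(-2309102)) = 4047302 + (-749265 + 2309102) = 4047302 + 1559837 = 5607139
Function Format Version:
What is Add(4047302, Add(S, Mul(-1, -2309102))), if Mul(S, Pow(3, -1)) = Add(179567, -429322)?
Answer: 5607139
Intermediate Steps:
S = -749265 (S = Mul(3, Add(179567, -429322)) = Mul(3, -249755) = -749265)
Add(4047302, Add(S, Mul(-1, -2309102))) = Add(4047302, Add(-749265, Mul(-1, -2309102))) = Add(4047302, Add(-749265, 2309102)) = Add(4047302, 1559837) = 5607139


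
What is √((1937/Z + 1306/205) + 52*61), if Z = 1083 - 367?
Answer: √17133568522995/73390 ≈ 56.401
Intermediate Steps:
Z = 716
√((1937/Z + 1306/205) + 52*61) = √((1937/716 + 1306/205) + 52*61) = √((1937*(1/716) + 1306*(1/205)) + 3172) = √((1937/716 + 1306/205) + 3172) = √(1332181/146780 + 3172) = √(466918341/146780) = √17133568522995/73390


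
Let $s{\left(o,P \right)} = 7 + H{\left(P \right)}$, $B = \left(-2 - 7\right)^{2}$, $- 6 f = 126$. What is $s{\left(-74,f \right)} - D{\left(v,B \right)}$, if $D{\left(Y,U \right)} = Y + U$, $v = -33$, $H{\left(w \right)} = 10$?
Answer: $-31$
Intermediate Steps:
$f = -21$ ($f = \left(- \frac{1}{6}\right) 126 = -21$)
$B = 81$ ($B = \left(-9\right)^{2} = 81$)
$s{\left(o,P \right)} = 17$ ($s{\left(o,P \right)} = 7 + 10 = 17$)
$D{\left(Y,U \right)} = U + Y$
$s{\left(-74,f \right)} - D{\left(v,B \right)} = 17 - \left(81 - 33\right) = 17 - 48 = -31$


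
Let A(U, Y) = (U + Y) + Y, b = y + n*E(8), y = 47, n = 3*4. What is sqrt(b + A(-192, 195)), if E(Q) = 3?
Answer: sqrt(281) ≈ 16.763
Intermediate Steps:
n = 12
b = 83 (b = 47 + 12*3 = 47 + 36 = 83)
A(U, Y) = U + 2*Y
sqrt(b + A(-192, 195)) = sqrt(83 + (-192 + 2*195)) = sqrt(83 + (-192 + 390)) = sqrt(83 + 198) = sqrt(281)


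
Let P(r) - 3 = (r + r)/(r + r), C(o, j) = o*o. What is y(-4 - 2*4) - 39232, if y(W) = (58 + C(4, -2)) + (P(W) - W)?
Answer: -39142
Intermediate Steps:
C(o, j) = o**2
P(r) = 4 (P(r) = 3 + (r + r)/(r + r) = 3 + (2*r)/((2*r)) = 3 + (2*r)*(1/(2*r)) = 3 + 1 = 4)
y(W) = 78 - W (y(W) = (58 + 4**2) + (4 - W) = (58 + 16) + (4 - W) = 74 + (4 - W) = 78 - W)
y(-4 - 2*4) - 39232 = (78 - (-4 - 2*4)) - 39232 = (78 - (-4 - 8)) - 39232 = (78 - 1*(-12)) - 39232 = (78 + 12) - 39232 = 90 - 39232 = -39142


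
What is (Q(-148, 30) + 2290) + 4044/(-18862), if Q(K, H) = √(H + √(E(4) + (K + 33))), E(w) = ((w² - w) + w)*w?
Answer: 21594968/9431 + √(30 + I*√51) ≈ 2295.3 + 0.64741*I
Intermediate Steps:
E(w) = w³ (E(w) = w²*w = w³)
Q(K, H) = √(H + √(97 + K)) (Q(K, H) = √(H + √(4³ + (K + 33))) = √(H + √(64 + (33 + K))) = √(H + √(97 + K)))
(Q(-148, 30) + 2290) + 4044/(-18862) = (√(30 + √(97 - 148)) + 2290) + 4044/(-18862) = (√(30 + √(-51)) + 2290) + 4044*(-1/18862) = (√(30 + I*√51) + 2290) - 2022/9431 = (2290 + √(30 + I*√51)) - 2022/9431 = 21594968/9431 + √(30 + I*√51)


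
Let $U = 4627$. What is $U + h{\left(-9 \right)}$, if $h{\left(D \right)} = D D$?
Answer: $4708$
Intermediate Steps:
$h{\left(D \right)} = D^{2}$
$U + h{\left(-9 \right)} = 4627 + \left(-9\right)^{2} = 4627 + 81 = 4708$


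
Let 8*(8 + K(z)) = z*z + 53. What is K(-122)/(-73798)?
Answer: -14873/590384 ≈ -0.025192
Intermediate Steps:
K(z) = -11/8 + z²/8 (K(z) = -8 + (z*z + 53)/8 = -8 + (z² + 53)/8 = -8 + (53 + z²)/8 = -8 + (53/8 + z²/8) = -11/8 + z²/8)
K(-122)/(-73798) = (-11/8 + (⅛)*(-122)²)/(-73798) = (-11/8 + (⅛)*14884)*(-1/73798) = (-11/8 + 3721/2)*(-1/73798) = (14873/8)*(-1/73798) = -14873/590384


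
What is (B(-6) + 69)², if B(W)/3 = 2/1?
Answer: 5625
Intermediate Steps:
B(W) = 6 (B(W) = 3*(2/1) = 3*(2*1) = 3*2 = 6)
(B(-6) + 69)² = (6 + 69)² = 75² = 5625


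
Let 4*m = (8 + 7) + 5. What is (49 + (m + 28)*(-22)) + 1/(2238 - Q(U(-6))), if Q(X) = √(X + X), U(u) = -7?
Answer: -1695429614/2504329 + I*√14/5008658 ≈ -677.0 + 7.4704e-7*I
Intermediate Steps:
m = 5 (m = ((8 + 7) + 5)/4 = (15 + 5)/4 = (¼)*20 = 5)
Q(X) = √2*√X (Q(X) = √(2*X) = √2*√X)
(49 + (m + 28)*(-22)) + 1/(2238 - Q(U(-6))) = (49 + (5 + 28)*(-22)) + 1/(2238 - √2*√(-7)) = (49 + 33*(-22)) + 1/(2238 - √2*I*√7) = (49 - 726) + 1/(2238 - I*√14) = -677 + 1/(2238 - I*√14)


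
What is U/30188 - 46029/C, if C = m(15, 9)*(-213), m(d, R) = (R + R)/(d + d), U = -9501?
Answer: 2313848707/6430044 ≈ 359.85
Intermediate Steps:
m(d, R) = R/d (m(d, R) = (2*R)/((2*d)) = (2*R)*(1/(2*d)) = R/d)
C = -639/5 (C = (9/15)*(-213) = (9*(1/15))*(-213) = (⅗)*(-213) = -639/5 ≈ -127.80)
U/30188 - 46029/C = -9501/30188 - 46029/(-639/5) = -9501*1/30188 - 46029*(-5/639) = -9501/30188 + 76715/213 = 2313848707/6430044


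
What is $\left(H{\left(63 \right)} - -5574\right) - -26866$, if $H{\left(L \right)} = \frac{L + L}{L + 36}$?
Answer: $\frac{356854}{11} \approx 32441.0$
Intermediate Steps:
$H{\left(L \right)} = \frac{2 L}{36 + L}$
$\left(H{\left(63 \right)} - -5574\right) - -26866 = \left(2 \cdot 63 \frac{1}{36 + 63} - -5574\right) - -26866 = \left(2 \cdot 63 \cdot \frac{1}{99} + 5574\right) + 26866 = \left(\frac{14}{11} + 5574\right) + 26866 = \frac{61328}{11} + 26866 = \frac{356854}{11}$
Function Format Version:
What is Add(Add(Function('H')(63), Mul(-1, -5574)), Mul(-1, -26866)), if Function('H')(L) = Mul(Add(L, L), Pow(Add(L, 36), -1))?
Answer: Rational(356854, 11) ≈ 32441.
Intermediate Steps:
Function('H')(L) = Mul(2, L, Pow(Add(36, L), -1)) (Function('H')(L) = Mul(Mul(2, L), Pow(Add(36, L), -1)) = Mul(2, L, Pow(Add(36, L), -1)))
Add(Add(Function('H')(63), Mul(-1, -5574)), Mul(-1, -26866)) = Add(Add(Mul(2, 63, Pow(Add(36, 63), -1)), Mul(-1, -5574)), Mul(-1, -26866)) = Add(Add(Mul(2, 63, Pow(99, -1)), 5574), 26866) = Add(Add(Mul(2, 63, Rational(1, 99)), 5574), 26866) = Add(Add(Rational(14, 11), 5574), 26866) = Add(Rational(61328, 11), 26866) = Rational(356854, 11)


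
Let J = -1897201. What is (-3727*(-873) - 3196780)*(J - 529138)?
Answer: -138036852049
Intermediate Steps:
(-3727*(-873) - 3196780)*(J - 529138) = (-3727*(-873) - 3196780)*(-1897201 - 529138) = (3253671 - 3196780)*(-2426339) = 56891*(-2426339) = -138036852049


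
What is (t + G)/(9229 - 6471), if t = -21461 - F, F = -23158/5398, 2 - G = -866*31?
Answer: 7275546/3721921 ≈ 1.9548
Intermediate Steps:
G = 26848 (G = 2 - (-866)*31 = 2 - 1*(-26846) = 2 + 26846 = 26848)
F = -11579/2699 (F = -23158*1/5398 = -11579/2699 ≈ -4.2901)
t = -57911660/2699 (t = -21461 - 1*(-11579/2699) = -21461 + 11579/2699 = -57911660/2699 ≈ -21457.)
(t + G)/(9229 - 6471) = (-57911660/2699 + 26848)/(9229 - 6471) = (14551092/2699)/2758 = (14551092/2699)*(1/2758) = 7275546/3721921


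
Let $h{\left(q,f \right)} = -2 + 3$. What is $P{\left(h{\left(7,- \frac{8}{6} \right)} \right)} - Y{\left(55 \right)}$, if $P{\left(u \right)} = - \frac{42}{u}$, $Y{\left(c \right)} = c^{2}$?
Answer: $-3067$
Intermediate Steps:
$h{\left(q,f \right)} = 1$
$P{\left(h{\left(7,- \frac{8}{6} \right)} \right)} - Y{\left(55 \right)} = - \frac{42}{1} - 55^{2} = \left(-42\right) 1 - 3025 = -42 - 3025 = -3067$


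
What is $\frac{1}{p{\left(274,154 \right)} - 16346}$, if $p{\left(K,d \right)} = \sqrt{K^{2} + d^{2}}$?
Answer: $- \frac{8173}{133546462} - \frac{\sqrt{24698}}{133546462} \approx -6.2376 \cdot 10^{-5}$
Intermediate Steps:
$\frac{1}{p{\left(274,154 \right)} - 16346} = \frac{1}{\sqrt{274^{2} + 154^{2}} - 16346} = \frac{1}{\sqrt{75076 + 23716} - 16346} = \frac{1}{\sqrt{98792} - 16346} = \frac{1}{2 \sqrt{24698} - 16346} = \frac{1}{-16346 + 2 \sqrt{24698}}$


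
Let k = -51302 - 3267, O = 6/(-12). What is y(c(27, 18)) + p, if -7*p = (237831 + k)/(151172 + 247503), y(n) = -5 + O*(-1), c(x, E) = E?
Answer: -25483049/5581450 ≈ -4.5657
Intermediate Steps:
O = -½ (O = 6*(-1/12) = -½ ≈ -0.50000)
k = -54569
y(n) = -9/2 (y(n) = -5 - ½*(-1) = -5 + ½ = -9/2)
p = -183262/2790725 (p = -(237831 - 54569)/(7*(151172 + 247503)) = -183262/(7*398675) = -⅐*183262/398675 = -183262/2790725 ≈ -0.065668)
y(c(27, 18)) + p = -9/2 - 183262/2790725 = -25483049/5581450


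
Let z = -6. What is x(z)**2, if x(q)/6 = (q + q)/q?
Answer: 144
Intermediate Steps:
x(q) = 12 (x(q) = 6*((q + q)/q) = 6*((2*q)/q) = 6*2 = 12)
x(z)**2 = 12**2 = 144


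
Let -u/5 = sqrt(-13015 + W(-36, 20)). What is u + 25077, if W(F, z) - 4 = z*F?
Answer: 25077 - 5*I*sqrt(13731) ≈ 25077.0 - 585.9*I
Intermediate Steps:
W(F, z) = 4 + F*z (W(F, z) = 4 + z*F = 4 + F*z)
u = -5*I*sqrt(13731) (u = -5*sqrt(-13015 + (4 - 36*20)) = -5*sqrt(-13015 + (4 - 720)) = -5*sqrt(-13015 - 716) = -5*I*sqrt(13731) ≈ -585.9*I)
u + 25077 = -5*I*sqrt(13731) + 25077 = 25077 - 5*I*sqrt(13731)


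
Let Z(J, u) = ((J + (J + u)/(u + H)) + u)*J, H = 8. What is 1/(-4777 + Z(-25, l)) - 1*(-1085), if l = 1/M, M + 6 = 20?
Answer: 6997314233/6449139 ≈ 1085.0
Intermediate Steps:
M = 14 (M = -6 + 20 = 14)
l = 1/14 ≈ 0.071429
Z(J, u) = J*(J + u + (J + u)/(8 + u)) (Z(J, u) = ((J + (J + u)/(u + 8)) + u)*J = ((J + (J + u)/(8 + u)) + u)*J = (J + u + (J + u)/(8 + u))*J = J*(J + u + (J + u)/(8 + u)))
1/(-4777 + Z(-25, l)) - 1*(-1085) = 1/(-4777 - 25*((1/14)² + 9*(-25) + 9*(1/14) - 25*1/14)/(8 + 1/14)) - 1*(-1085) = 1/(-4777 - 25*(1/196 - 225 + 9/14 - 25/14)/113/14) + 1085 = 1/(-4777 - 25*14/113*(-44323/196)) + 1085 = 1/(-4777 + 1108075/1582) + 1085 = 1/(-6449139/1582) + 1085 = -1582/6449139 + 1085 = 6997314233/6449139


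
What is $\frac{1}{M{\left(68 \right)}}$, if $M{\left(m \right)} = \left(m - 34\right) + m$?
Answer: $\frac{1}{102} \approx 0.0098039$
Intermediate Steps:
$M{\left(m \right)} = -34 + 2 m$ ($M{\left(m \right)} = \left(-34 + m\right) + m = -34 + 2 m$)
$\frac{1}{M{\left(68 \right)}} = \frac{1}{-34 + 2 \cdot 68} = \frac{1}{-34 + 136} = \frac{1}{102}$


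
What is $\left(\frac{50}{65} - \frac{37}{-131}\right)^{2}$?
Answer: $\frac{3207681}{2900209} \approx 1.106$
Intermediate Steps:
$\left(\frac{50}{65} - \frac{37}{-131}\right)^{2} = \left(50 \cdot \frac{1}{65} - - \frac{37}{131}\right)^{2} = \left(\frac{10}{13} + \frac{37}{131}\right)^{2} = \left(\frac{1791}{1703}\right)^{2} = \frac{3207681}{2900209}$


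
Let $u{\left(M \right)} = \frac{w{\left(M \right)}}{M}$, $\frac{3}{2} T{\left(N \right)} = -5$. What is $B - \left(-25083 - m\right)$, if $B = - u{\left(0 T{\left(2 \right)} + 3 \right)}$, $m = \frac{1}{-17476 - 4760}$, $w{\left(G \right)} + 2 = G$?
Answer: $\frac{185912725}{7412} \approx 25083.0$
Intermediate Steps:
$w{\left(G \right)} = -2 + G$
$T{\left(N \right)} = - \frac{10}{3}$ ($T{\left(N \right)} = \frac{2}{3} \left(-5\right) = - \frac{10}{3}$)
$u{\left(M \right)} = \frac{-2 + M}{M}$
$m = - \frac{1}{22236}$ ($m = \frac{1}{-22236} = - \frac{1}{22236} \approx -4.4972 \cdot 10^{-5}$)
$B = - \frac{1}{3}$ ($B = - \frac{-2 + \left(0 \left(- \frac{10}{3}\right) + 3\right)}{0 \left(- \frac{10}{3}\right) + 3} = - \frac{-2 + \left(0 + 3\right)}{0 + 3} = - \frac{-2 + 3}{3} = - \frac{1}{3} \approx -0.33333$)
$B - \left(-25083 - m\right) = - \frac{1}{3} - \left(-25083 - - \frac{1}{22236}\right) = - \frac{1}{3} - \left(-25083 + \frac{1}{22236}\right) = - \frac{1}{3} - - \frac{557745587}{22236} = - \frac{1}{3} + \frac{557745587}{22236} = \frac{185912725}{7412}$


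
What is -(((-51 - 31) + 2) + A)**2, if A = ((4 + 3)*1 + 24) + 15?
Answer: -1156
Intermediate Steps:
A = 46 (A = (7*1 + 24) + 15 = (7 + 24) + 15 = 31 + 15 = 46)
-(((-51 - 31) + 2) + A)**2 = -(((-51 - 31) + 2) + 46)**2 = -((-82 + 2) + 46)**2 = -(-80 + 46)**2 = -1*(-34)**2 = -1*1156 = -1156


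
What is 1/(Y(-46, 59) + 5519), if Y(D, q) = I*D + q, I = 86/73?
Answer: 73/403238 ≈ 0.00018103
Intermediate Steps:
I = 86/73 (I = 86*(1/73) = 86/73 ≈ 1.1781)
Y(D, q) = q + 86*D/73 (Y(D, q) = 86*D/73 + q = q + 86*D/73)
1/(Y(-46, 59) + 5519) = 1/((59 + (86/73)*(-46)) + 5519) = 1/((59 - 3956/73) + 5519) = 1/(351/73 + 5519) = 1/(403238/73) = 73/403238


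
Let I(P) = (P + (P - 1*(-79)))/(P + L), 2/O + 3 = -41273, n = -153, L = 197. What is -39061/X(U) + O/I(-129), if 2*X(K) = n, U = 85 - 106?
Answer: 8488189972/16623909 ≈ 510.60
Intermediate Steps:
U = -21
O = -1/20638 (O = 2/(-3 - 41273) = 2/(-41276) = 2*(-1/41276) = -1/20638 ≈ -4.8454e-5)
X(K) = -153/2 (X(K) = (½)*(-153) = -153/2)
I(P) = (79 + 2*P)/(197 + P) (I(P) = (P + (P - 1*(-79)))/(P + 197) = (P + (P + 79))/(197 + P) = (P + (79 + P))/(197 + P) = (79 + 2*P)/(197 + P))
-39061/X(U) + O/I(-129) = -39061/(-153/2) - (197 - 129)/(79 + 2*(-129))/20638 = -39061*(-2/153) - 68/(79 - 258)/20638 = 78122/153 - 1/(20638*((1/68)*(-179))) = 78122/153 - 1/(20638*(-179/68)) = 78122/153 - 1/20638*(-68/179) = 78122/153 + 2/108653 = 8488189972/16623909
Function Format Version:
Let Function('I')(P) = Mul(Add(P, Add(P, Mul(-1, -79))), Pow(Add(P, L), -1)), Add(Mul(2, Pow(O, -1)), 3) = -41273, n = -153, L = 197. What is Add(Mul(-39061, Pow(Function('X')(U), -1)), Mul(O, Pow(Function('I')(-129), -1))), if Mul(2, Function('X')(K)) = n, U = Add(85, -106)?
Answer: Rational(8488189972, 16623909) ≈ 510.60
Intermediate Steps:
U = -21
O = Rational(-1, 20638) (O = Mul(2, Pow(Add(-3, -41273), -1)) = Mul(2, Pow(-41276, -1)) = Mul(2, Rational(-1, 41276)) = Rational(-1, 20638) ≈ -4.8454e-5)
Function('X')(K) = Rational(-153, 2) (Function('X')(K) = Mul(Rational(1, 2), -153) = Rational(-153, 2))
Function('I')(P) = Mul(Pow(Add(197, P), -1), Add(79, Mul(2, P))) (Function('I')(P) = Mul(Add(P, Add(P, Mul(-1, -79))), Pow(Add(P, 197), -1)) = Mul(Add(P, Add(P, 79)), Pow(Add(197, P), -1)) = Mul(Add(P, Add(79, P)), Pow(Add(197, P), -1)) = Mul(Add(79, Mul(2, P)), Pow(Add(197, P), -1)) = Mul(Pow(Add(197, P), -1), Add(79, Mul(2, P))))
Add(Mul(-39061, Pow(Function('X')(U), -1)), Mul(O, Pow(Function('I')(-129), -1))) = Add(Mul(-39061, Pow(Rational(-153, 2), -1)), Mul(Rational(-1, 20638), Pow(Mul(Pow(Add(197, -129), -1), Add(79, Mul(2, -129))), -1))) = Add(Mul(-39061, Rational(-2, 153)), Mul(Rational(-1, 20638), Pow(Mul(Pow(68, -1), Add(79, -258)), -1))) = Add(Rational(78122, 153), Mul(Rational(-1, 20638), Pow(Mul(Rational(1, 68), -179), -1))) = Add(Rational(78122, 153), Mul(Rational(-1, 20638), Pow(Rational(-179, 68), -1))) = Add(Rational(78122, 153), Mul(Rational(-1, 20638), Rational(-68, 179))) = Add(Rational(78122, 153), Rational(2, 108653)) = Rational(8488189972, 16623909)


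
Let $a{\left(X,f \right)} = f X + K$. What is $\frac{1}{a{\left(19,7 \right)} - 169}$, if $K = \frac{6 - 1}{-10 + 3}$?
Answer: $- \frac{7}{257} \approx -0.027237$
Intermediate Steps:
$K = - \frac{5}{7}$ ($K = \frac{5}{-7} = 5 \left(- \frac{1}{7}\right) = - \frac{5}{7} \approx -0.71429$)
$a{\left(X,f \right)} = - \frac{5}{7} + X f$ ($a{\left(X,f \right)} = f X - \frac{5}{7} = X f - \frac{5}{7} = - \frac{5}{7} + X f$)
$\frac{1}{a{\left(19,7 \right)} - 169} = \frac{1}{\left(- \frac{5}{7} + 19 \cdot 7\right) - 169} = \frac{1}{\left(- \frac{5}{7} + 133\right) - 169} = \frac{1}{\frac{926}{7} - 169} = \frac{1}{- \frac{257}{7}} = - \frac{7}{257}$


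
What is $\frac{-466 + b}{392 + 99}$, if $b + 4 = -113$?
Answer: $- \frac{583}{491} \approx -1.1874$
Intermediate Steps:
$b = -117$ ($b = -4 - 113 = -117$)
$\frac{-466 + b}{392 + 99} = \frac{-466 - 117}{392 + 99} = - \frac{583}{491}$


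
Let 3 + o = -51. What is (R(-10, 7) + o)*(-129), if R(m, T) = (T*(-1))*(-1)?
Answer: 6063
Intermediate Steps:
o = -54 (o = -3 - 51 = -54)
R(m, T) = T (R(m, T) = -T*(-1) = T)
(R(-10, 7) + o)*(-129) = (7 - 54)*(-129) = -47*(-129) = 6063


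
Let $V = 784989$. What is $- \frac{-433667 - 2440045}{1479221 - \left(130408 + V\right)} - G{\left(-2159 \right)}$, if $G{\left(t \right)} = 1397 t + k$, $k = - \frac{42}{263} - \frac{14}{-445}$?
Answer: $\frac{12439105062165052}{4124196365} \approx 3.0161 \cdot 10^{6}$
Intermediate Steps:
$k = - \frac{15008}{117035}$ ($k = \left(-42\right) \frac{1}{263} - - \frac{14}{445} = - \frac{42}{263} + \frac{14}{445} = - \frac{15008}{117035} \approx -0.12824$)
$G{\left(t \right)} = - \frac{15008}{117035} + 1397 t$ ($G{\left(t \right)} = 1397 t - \frac{15008}{117035} = - \frac{15008}{117035} + 1397 t$)
$- \frac{-433667 - 2440045}{1479221 - \left(130408 + V\right)} - G{\left(-2159 \right)} = - \frac{-433667 - 2440045}{1479221 - 915397} - \left(- \frac{15008}{117035} + 1397 \left(-2159\right)\right) = - \frac{-2873712}{1479221 - 915397} - \left(- \frac{15008}{117035} - 3016123\right) = - \frac{-2873712}{1479221 - 915397} - - \frac{352991970313}{117035} = - \frac{-2873712}{563824} + \frac{352991970313}{117035} = \left(-1\right) \left(- \frac{179607}{35239}\right) + \frac{352991970313}{117035} = \frac{179607}{35239} + \frac{352991970313}{117035} = \frac{12439105062165052}{4124196365}$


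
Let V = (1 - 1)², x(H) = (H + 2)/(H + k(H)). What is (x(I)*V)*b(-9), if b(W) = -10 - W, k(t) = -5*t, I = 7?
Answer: 0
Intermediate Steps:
x(H) = -(2 + H)/(4*H) (x(H) = (H + 2)/(H - 5*H) = (2 + H)/((-4*H)) = (2 + H)*(-1/(4*H)) = -(2 + H)/(4*H))
V = 0 (V = 0² = 0)
(x(I)*V)*b(-9) = (((¼)*(-2 - 1*7)/7)*0)*(-10 - 1*(-9)) = (((¼)*(⅐)*(-2 - 7))*0)*(-10 + 9) = (((¼)*(⅐)*(-9))*0)*(-1) = -9/28*0*(-1) = 0*(-1) = 0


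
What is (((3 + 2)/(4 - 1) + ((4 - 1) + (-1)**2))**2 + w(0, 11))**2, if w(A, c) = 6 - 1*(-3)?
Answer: 136900/81 ≈ 1690.1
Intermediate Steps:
w(A, c) = 9 (w(A, c) = 6 + 3 = 9)
(((3 + 2)/(4 - 1) + ((4 - 1) + (-1)**2))**2 + w(0, 11))**2 = (((3 + 2)/(4 - 1) + ((4 - 1) + (-1)**2))**2 + 9)**2 = ((5/3 + (3 + 1))**2 + 9)**2 = ((5*(1/3) + 4)**2 + 9)**2 = ((5/3 + 4)**2 + 9)**2 = ((17/3)**2 + 9)**2 = (289/9 + 9)**2 = (370/9)**2 = 136900/81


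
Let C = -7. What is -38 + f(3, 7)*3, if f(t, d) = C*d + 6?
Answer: -167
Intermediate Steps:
f(t, d) = 6 - 7*d (f(t, d) = -7*d + 6 = 6 - 7*d)
-38 + f(3, 7)*3 = -38 + (6 - 7*7)*3 = -38 + (6 - 49)*3 = -38 - 43*3 = -38 - 129 = -167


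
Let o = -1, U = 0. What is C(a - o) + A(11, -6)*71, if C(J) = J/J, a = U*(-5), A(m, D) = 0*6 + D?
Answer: -425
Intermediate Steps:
A(m, D) = D (A(m, D) = 0 + D = D)
a = 0 (a = 0*(-5) = 0)
C(J) = 1
C(a - o) + A(11, -6)*71 = 1 - 6*71 = 1 - 426 = -425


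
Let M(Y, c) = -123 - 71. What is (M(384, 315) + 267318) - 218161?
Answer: 48963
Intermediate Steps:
M(Y, c) = -194
(M(384, 315) + 267318) - 218161 = (-194 + 267318) - 218161 = 267124 - 218161 = 48963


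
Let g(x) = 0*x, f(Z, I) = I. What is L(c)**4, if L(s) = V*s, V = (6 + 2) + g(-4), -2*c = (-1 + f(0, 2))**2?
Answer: 256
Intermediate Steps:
g(x) = 0
c = -1/2 (c = -(-1 + 2)**2/2 = -1/2*1**2 = -1/2*1 = -1/2 ≈ -0.50000)
V = 8 (V = (6 + 2) + 0 = 8 + 0 = 8)
L(s) = 8*s
L(c)**4 = (8*(-1/2))**4 = (-4)**4 = 256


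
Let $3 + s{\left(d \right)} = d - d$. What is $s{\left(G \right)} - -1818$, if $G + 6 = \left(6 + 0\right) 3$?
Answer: $1815$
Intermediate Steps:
$G = 12$ ($G = -6 + \left(6 + 0\right) 3 = -6 + 6 \cdot 3 = -6 + 18 = 12$)
$s{\left(d \right)} = -3$ ($s{\left(d \right)} = -3 + \left(d - d\right) = -3 + 0 = -3$)
$s{\left(G \right)} - -1818 = -3 - -1818 = -3 + 1818 = 1815$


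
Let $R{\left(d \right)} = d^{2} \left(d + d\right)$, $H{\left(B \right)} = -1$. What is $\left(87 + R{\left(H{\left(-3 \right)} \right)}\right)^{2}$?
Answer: $7225$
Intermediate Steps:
$R{\left(d \right)} = 2 d^{3}$ ($R{\left(d \right)} = d^{2} \cdot 2 d = 2 d^{3}$)
$\left(87 + R{\left(H{\left(-3 \right)} \right)}\right)^{2} = \left(87 + 2 \left(-1\right)^{3}\right)^{2} = \left(87 + 2 \left(-1\right)\right)^{2} = \left(87 - 2\right)^{2} = 85^{2} = 7225$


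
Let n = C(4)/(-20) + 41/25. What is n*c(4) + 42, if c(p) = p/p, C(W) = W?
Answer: 1086/25 ≈ 43.440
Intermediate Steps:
c(p) = 1
n = 36/25 (n = 4/(-20) + 41/25 = 4*(-1/20) + 41*(1/25) = -1/5 + 41/25 = 36/25 ≈ 1.4400)
n*c(4) + 42 = (36/25)*1 + 42 = 36/25 + 42 = 1086/25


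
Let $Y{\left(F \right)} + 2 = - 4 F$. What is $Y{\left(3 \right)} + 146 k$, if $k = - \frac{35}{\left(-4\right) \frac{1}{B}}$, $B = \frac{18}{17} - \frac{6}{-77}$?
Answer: $\frac{268942}{187} \approx 1438.2$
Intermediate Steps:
$B = \frac{1488}{1309}$ ($B = 18 \cdot \frac{1}{17} - - \frac{6}{77} = \frac{18}{17} + \frac{6}{77} = \frac{1488}{1309} \approx 1.1367$)
$Y{\left(F \right)} = -2 - 4 F$
$k = \frac{1860}{187}$ ($k = - \frac{35}{\left(-4\right) \frac{1}{\frac{1488}{1309}}} = - \frac{35}{\left(-4\right) \frac{1309}{1488}} = - \frac{35}{- \frac{1309}{372}} = \left(-35\right) \left(- \frac{372}{1309}\right) = \frac{1860}{187} \approx 9.9465$)
$Y{\left(3 \right)} + 146 k = \left(-2 - 12\right) + 146 \cdot \frac{1860}{187} = \left(-2 - 12\right) + \frac{271560}{187} = -14 + \frac{271560}{187} = \frac{268942}{187}$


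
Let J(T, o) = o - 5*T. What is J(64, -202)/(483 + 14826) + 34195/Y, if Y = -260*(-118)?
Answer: 11277251/10437336 ≈ 1.0805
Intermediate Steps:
Y = 30680
J(64, -202)/(483 + 14826) + 34195/Y = (-202 - 5*64)/(483 + 14826) + 34195/30680 = (-202 - 320)/15309 + 34195*(1/30680) = -522*1/15309 + 6839/6136 = -58/1701 + 6839/6136 = 11277251/10437336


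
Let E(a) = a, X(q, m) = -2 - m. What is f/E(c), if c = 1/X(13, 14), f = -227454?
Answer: 3639264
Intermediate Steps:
c = -1/16 (c = 1/(-2 - 1*14) = 1/(-2 - 14) = 1/(-16) = -1/16 ≈ -0.062500)
f/E(c) = -227454/(-1/16) = -227454*(-16) = 3639264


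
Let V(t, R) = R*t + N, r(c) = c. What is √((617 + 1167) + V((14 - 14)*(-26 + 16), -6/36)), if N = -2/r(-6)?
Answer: √16059/3 ≈ 42.241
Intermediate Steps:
N = ⅓ (N = -2/(-6) = -2*(-⅙) = ⅓ ≈ 0.33333)
V(t, R) = ⅓ + R*t (V(t, R) = R*t + ⅓ = ⅓ + R*t)
√((617 + 1167) + V((14 - 14)*(-26 + 16), -6/36)) = √((617 + 1167) + (⅓ + (-6/36)*((14 - 14)*(-26 + 16)))) = √(1784 + (⅓ + (-6*1/36)*(0*(-10)))) = √(1784 + (⅓ - ⅙*0)) = √(1784 + (⅓ + 0)) = √(1784 + ⅓) = √(5353/3) = √16059/3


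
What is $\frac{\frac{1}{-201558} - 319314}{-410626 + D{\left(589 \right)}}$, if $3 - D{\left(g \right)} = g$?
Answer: $\frac{64360291213}{82883068296} \approx 0.77652$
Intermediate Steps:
$D{\left(g \right)} = 3 - g$
$\frac{\frac{1}{-201558} - 319314}{-410626 + D{\left(589 \right)}} = \frac{\frac{1}{-201558} - 319314}{-410626 + \left(3 - 589\right)} = \frac{- \frac{1}{201558} - 319314}{-410626 + \left(3 - 589\right)} = - \frac{64360291213}{201558 \left(-410626 - 586\right)} = - \frac{64360291213}{201558 \left(-411212\right)} = \left(- \frac{64360291213}{201558}\right) \left(- \frac{1}{411212}\right) = \frac{64360291213}{82883068296}$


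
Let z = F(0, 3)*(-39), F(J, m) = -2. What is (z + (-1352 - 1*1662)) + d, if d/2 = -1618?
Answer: -6172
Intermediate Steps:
d = -3236 (d = 2*(-1618) = -3236)
z = 78 (z = -2*(-39) = 78)
(z + (-1352 - 1*1662)) + d = (78 + (-1352 - 1*1662)) - 3236 = (78 + (-1352 - 1662)) - 3236 = (78 - 3014) - 3236 = -2936 - 3236 = -6172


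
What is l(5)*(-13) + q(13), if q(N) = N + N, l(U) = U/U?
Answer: 13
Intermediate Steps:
l(U) = 1
q(N) = 2*N
l(5)*(-13) + q(13) = 1*(-13) + 2*13 = -13 + 26 = 13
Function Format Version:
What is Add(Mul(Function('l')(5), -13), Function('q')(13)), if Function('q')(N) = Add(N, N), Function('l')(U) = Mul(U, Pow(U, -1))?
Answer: 13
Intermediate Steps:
Function('l')(U) = 1
Function('q')(N) = Mul(2, N)
Add(Mul(Function('l')(5), -13), Function('q')(13)) = Add(Mul(1, -13), Mul(2, 13)) = Add(-13, 26) = 13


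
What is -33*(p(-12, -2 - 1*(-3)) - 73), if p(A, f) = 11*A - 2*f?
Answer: 6831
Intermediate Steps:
p(A, f) = -2*f + 11*A
-33*(p(-12, -2 - 1*(-3)) - 73) = -33*((-2*(-2 - 1*(-3)) + 11*(-12)) - 73) = -33*((-2*(-2 + 3) - 132) - 73) = -33*((-2*1 - 132) - 73) = -33*((-2 - 132) - 73) = -33*(-134 - 73) = -33*(-207) = 6831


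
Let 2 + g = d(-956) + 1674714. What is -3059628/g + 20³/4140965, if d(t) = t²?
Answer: -632455163851/535975038266 ≈ -1.1800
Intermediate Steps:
g = 2588648 (g = -2 + ((-956)² + 1674714) = -2 + (913936 + 1674714) = -2 + 2588650 = 2588648)
-3059628/g + 20³/4140965 = -3059628/2588648 + 20³/4140965 = -3059628*1/2588648 + 8000*(1/4140965) = -764907/647162 + 1600/828193 = -632455163851/535975038266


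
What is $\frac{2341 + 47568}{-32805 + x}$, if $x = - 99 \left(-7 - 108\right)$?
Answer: $- \frac{49909}{21420} \approx -2.33$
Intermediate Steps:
$x = 11385$ ($x = \left(-99\right) \left(-115\right) = 11385$)
$\frac{2341 + 47568}{-32805 + x} = \frac{2341 + 47568}{-32805 + 11385} = \frac{49909}{-21420} = 49909 \left(- \frac{1}{21420}\right) = - \frac{49909}{21420}$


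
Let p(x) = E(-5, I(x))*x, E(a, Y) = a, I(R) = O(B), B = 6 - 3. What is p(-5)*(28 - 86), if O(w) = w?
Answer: -1450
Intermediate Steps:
B = 3
I(R) = 3
p(x) = -5*x
p(-5)*(28 - 86) = (-5*(-5))*(28 - 86) = 25*(-58) = -1450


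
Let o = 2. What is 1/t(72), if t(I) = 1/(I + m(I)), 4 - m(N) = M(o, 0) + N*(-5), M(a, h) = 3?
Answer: 433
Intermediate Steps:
m(N) = 1 + 5*N (m(N) = 4 - (3 + N*(-5)) = 4 - (3 - 5*N) = 4 + (-3 + 5*N) = 1 + 5*N)
t(I) = 1/(1 + 6*I) (t(I) = 1/(I + (1 + 5*I)) = 1/(1 + 6*I))
1/t(72) = 1/(1/(1 + 6*72)) = 1/(1/(1 + 432)) = 1/(1/433) = 433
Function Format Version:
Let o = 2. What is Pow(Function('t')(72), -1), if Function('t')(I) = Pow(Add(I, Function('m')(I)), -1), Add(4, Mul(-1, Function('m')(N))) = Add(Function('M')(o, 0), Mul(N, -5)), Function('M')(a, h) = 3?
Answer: 433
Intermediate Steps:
Function('m')(N) = Add(1, Mul(5, N)) (Function('m')(N) = Add(4, Mul(-1, Add(3, Mul(N, -5)))) = Add(4, Mul(-1, Add(3, Mul(-5, N)))) = Add(4, Add(-3, Mul(5, N))) = Add(1, Mul(5, N)))
Function('t')(I) = Pow(Add(1, Mul(6, I)), -1) (Function('t')(I) = Pow(Add(I, Add(1, Mul(5, I))), -1) = Pow(Add(1, Mul(6, I)), -1))
Pow(Function('t')(72), -1) = Pow(Pow(Add(1, Mul(6, 72)), -1), -1) = Pow(Pow(Add(1, 432), -1), -1) = Pow(Pow(433, -1), -1) = Pow(Rational(1, 433), -1) = 433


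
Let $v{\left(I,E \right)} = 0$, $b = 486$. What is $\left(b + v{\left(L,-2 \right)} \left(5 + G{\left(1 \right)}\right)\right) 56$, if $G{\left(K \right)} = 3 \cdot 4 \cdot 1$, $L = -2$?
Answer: $27216$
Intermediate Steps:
$G{\left(K \right)} = 12$ ($G{\left(K \right)} = 12 \cdot 1 = 12$)
$\left(b + v{\left(L,-2 \right)} \left(5 + G{\left(1 \right)}\right)\right) 56 = \left(486 + 0 \left(5 + 12\right)\right) 56 = \left(486 + 0 \cdot 17\right) 56 = \left(486 + 0\right) 56 = 486 \cdot 56 = 27216$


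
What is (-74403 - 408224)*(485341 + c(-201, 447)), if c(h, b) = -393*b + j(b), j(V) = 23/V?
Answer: -66806442181651/447 ≈ -1.4946e+11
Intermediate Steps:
c(h, b) = -393*b + 23/b
(-74403 - 408224)*(485341 + c(-201, 447)) = (-74403 - 408224)*(485341 + (-393*447 + 23/447)) = -482627*(485341 + (-175671 + 23*(1/447))) = -482627*(485341 + (-175671 + 23/447)) = -482627*(485341 - 78524914/447) = -482627*138422513/447 = -66806442181651/447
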